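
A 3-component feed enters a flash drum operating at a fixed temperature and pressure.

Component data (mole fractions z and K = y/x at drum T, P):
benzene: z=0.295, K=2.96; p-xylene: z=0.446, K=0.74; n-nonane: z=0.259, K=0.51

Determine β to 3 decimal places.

β = 0.479

Let β = V/F and solve Σ zᵢ(Kᵢ−1)/(1+β(Kᵢ−1)) = 0.
g(0) = ΣzᵢKᵢ − 1 = 0.335 and g(1) = 1 − Σzᵢ/Kᵢ = -0.210, so a root lies in (0, 1).
Newton iteration, β⁰ = 0.55:
  β = 0.550: g = -0.0308, g' = -0.420 → β = 0.477
  β = 0.477: g = 0.0010, g' = -0.448 → β = 0.479
Converged at β = 0.479.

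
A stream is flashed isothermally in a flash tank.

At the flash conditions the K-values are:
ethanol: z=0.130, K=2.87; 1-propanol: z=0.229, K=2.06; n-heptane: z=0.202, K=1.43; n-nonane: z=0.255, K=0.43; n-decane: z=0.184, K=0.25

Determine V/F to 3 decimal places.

Material balance + equilibrium reduce to Σ zᵢ(Kᵢ−1)/(1+V/F(Kᵢ−1)) = 0.
Feasibility: ΣzᵢKᵢ = 1.289, Σzᵢ/Kᵢ = 1.627 — both > 1, two phases present.
Newton iteration, V/F⁰ = 0.57:
  V/F = 0.570: g = -0.1176, g' = -0.728 → V/F = 0.408
  V/F = 0.408: g = -0.0073, g' = -0.654 → V/F = 0.397
Converged at V/F = 0.397.

V/F = 0.397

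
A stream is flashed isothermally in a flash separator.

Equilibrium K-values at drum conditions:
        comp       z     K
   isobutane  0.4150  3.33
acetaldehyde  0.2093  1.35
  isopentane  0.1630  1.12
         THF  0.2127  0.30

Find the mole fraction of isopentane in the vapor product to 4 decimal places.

Newton–Raphson from ψ = 0.5:
  ψ = 0.5000: g = 0.29836, g' = -0.7480 → ψ = 0.8989
  ψ = 0.8989: g = -0.01569, g' = -1.0101 → ψ = 0.8833
  ψ = 0.8833: g = -0.00029, g' = -0.9733 → ψ = 0.8830
Converged at ψ = 0.8830.
Compositions from xᵢ = zᵢ/(1+ψ(Kᵢ−1)), yᵢ = Kᵢxᵢ:
  isobutane: x = 0.1357, y = 0.4520
  acetaldehyde: x = 0.1599, y = 0.2158
  isopentane: x = 0.1474, y = 0.1651
  THF: x = 0.5570, y = 0.1671

y_isopentane = 0.1651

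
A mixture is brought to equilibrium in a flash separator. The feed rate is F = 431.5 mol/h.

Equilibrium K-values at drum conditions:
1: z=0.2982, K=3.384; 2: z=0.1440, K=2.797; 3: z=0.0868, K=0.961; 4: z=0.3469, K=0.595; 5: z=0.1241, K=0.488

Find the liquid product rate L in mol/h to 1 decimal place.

L = 58.6 mol/h

Material balance + equilibrium reduce to Σ zᵢ(Kᵢ−1)/(1+ψ(Kᵢ−1)) = 0.
Feasibility: ΣzᵢKᵢ = 1.7623, Σzᵢ/Kᵢ = 1.0673 — both > 1, two phases present.
Newton iteration, ψ⁰ = 0.5:
  ψ = 0.5000: g = 0.19560, g' = -0.6301 → ψ = 0.8104
  ψ = 0.8104: g = 0.02658, g' = -0.4955 → ψ = 0.8641
  ψ = 0.8641: g = 0.00012, g' = -0.4918 → ψ = 0.8643
Converged at ψ = 0.8643.
Then V = ψ·F = 0.8643·431.5 = 372.9 mol/h and L = F − V = 58.6 mol/h.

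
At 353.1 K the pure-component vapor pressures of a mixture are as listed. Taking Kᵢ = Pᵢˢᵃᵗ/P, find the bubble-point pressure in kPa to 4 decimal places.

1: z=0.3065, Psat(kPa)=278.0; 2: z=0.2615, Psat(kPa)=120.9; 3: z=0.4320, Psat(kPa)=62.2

At the bubble point ψ → 0, so ΣzᵢKᵢ = 1 with Kᵢ = Pᵢˢᵃᵗ/P ⇒ P = ΣzᵢPᵢˢᵃᵗ.
P = 0.3065·278.0 + 0.2615·120.9 + 0.4320·62.2 = 143.6927 kPa

Pbub = 143.6927 kPa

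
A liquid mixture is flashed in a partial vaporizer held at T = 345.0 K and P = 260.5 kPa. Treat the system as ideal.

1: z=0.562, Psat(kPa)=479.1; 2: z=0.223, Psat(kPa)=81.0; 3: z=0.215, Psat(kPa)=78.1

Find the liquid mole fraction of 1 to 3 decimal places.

Raoult's law: Kᵢ = Pᵢˢᵃᵗ/P = Pᵢˢᵃᵗ/260.5.
  K_1 = 479.1/260.5 = 1.83916, K_2 = 81.0/260.5 = 0.31094, K_3 = 78.1/260.5 = 0.29981
Let β = V/F and solve Σ zᵢ(Kᵢ−1)/(1+β(Kᵢ−1)) = 0.
g(0) = ΣzᵢKᵢ − 1 = 0.167 and g(1) = 1 − Σzᵢ/Kᵢ = -0.740, so a root lies in (0, 1).
Iterate (Newton) starting at β = 0.55:
  β = 0.550: g = -0.1696, g' = -0.739 → β = 0.320
  β = 0.320: g = -0.0196, g' = -0.595 → β = 0.287
Converged at β = 0.287.
Compositions from xᵢ = zᵢ/(1+β(Kᵢ−1)), yᵢ = Kᵢxᵢ:
  1: x = 0.453, y = 0.833
  2: x = 0.278, y = 0.086
  3: x = 0.269, y = 0.081

x_1 = 0.453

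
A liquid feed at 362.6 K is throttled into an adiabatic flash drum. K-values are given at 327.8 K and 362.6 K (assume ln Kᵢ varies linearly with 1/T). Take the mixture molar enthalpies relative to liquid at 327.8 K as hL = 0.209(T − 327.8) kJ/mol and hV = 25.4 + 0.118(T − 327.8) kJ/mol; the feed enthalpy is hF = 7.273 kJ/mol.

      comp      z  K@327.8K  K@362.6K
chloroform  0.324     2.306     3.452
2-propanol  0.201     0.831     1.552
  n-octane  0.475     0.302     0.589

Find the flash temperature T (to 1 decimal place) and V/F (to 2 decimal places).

Adiabatic flash: solve Rachford–Rice at each trial T, then check hF = ψ·hV(T) + (1−ψ)·hL(T).
  T = 327.8 K: K = (2.306, 0.831, 0.302), RR gives ψ = 0.077, H_out = 1.945 kJ/mol
  T = 362.6 K: K = (3.452, 1.552, 0.589), RR gives ψ = 0.929, H_out = 27.923 kJ/mol
  T = 345.2 K: K = (2.850, 1.154, 0.429), RR gives ψ = 0.435, H_out = 14.004 kJ/mol
  T = 336.5 K: K = (2.571, 0.983, 0.362), RR gives ψ = 0.252, H_out = 8.013 kJ/mol
  T = 332.1 K: K = (2.435, 0.904, 0.330), RR gives ψ = 0.163, H_out = 4.983 kJ/mol
  T = 334.3 K: K = (2.502, 0.943, 0.346), RR gives ψ = 0.207, H_out = 6.504 kJ/mol
Linear interpolation between T = 334.3 (H_out = 6.504) and T = 336.5 (H_out = 8.013) on hF = 7.273 gives T ≈ 335.4 K, at which ψ = 0.23.

T = 335.4 K, V/F = 0.23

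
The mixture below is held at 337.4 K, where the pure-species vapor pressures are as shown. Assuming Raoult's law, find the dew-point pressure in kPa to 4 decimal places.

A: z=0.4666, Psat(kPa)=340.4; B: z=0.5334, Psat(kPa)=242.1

At the dew point ψ → 1, so Σzᵢ/Kᵢ = 1 with Kᵢ = Pᵢˢᵃᵗ/P ⇒ 1/P = Σzᵢ/Pᵢˢᵃᵗ.
1/P = 0.4666/340.4 + 0.5334/242.1 = 0.0035740 ⇒ P = 279.8015 kPa

Pdew = 279.8015 kPa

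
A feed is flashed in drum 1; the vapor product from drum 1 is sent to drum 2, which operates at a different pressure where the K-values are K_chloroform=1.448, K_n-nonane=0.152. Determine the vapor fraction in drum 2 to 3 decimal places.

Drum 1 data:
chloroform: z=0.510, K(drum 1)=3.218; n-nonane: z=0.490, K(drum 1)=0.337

Drum 1:
Material balance + equilibrium reduce to Σ zᵢ(Kᵢ−1)/(1+ψ₁(Kᵢ−1)) = 0.
g(0) = ΣzᵢKᵢ − 1 = 0.806 and g(1) = 1 − Σzᵢ/Kᵢ = -0.612, so a root lies in (0, 1).
Binary case is linear: z₁(K₁−1)(1+ψ₁(K₂−1)) + z₂(K₂−1)(1+ψ₁(K₁−1)) = 0
⇒ ψ₁ = [z₁(K₁−1)+z₂(K₂−1)] / [−(K₁−1)(K₂−1)] = 0.8063/1.4705 = 0.548
Drum-1 compositions:
  chloroform: x = 0.230, y = 0.741
  n-nonane: x = 0.770, y = 0.259
Drum-2 feed = drum-1 vapor: z₂ = (0.7406, 0.2594).
Drum 2:
Iterate (Newton) starting at ψ₂ = 0.5:
  ψ₂ = 0.500: g = -0.1109, g' = -0.662 → ψ₂ = 0.332
  ψ₂ = 0.332: g = -0.0176, g' = -0.474 → ψ₂ = 0.295
  ψ₂ = 0.295: g = -0.0005, g' = -0.448 → ψ₂ = 0.294
Converged at ψ₂ = 0.294.
  chloroform: x = 0.654, y = 0.947
  n-nonane: x = 0.346, y = 0.053

V/F (drum 2) = 0.294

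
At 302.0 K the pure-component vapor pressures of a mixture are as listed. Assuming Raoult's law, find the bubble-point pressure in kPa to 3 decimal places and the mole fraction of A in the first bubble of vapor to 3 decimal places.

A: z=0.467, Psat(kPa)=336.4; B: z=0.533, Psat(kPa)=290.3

At the bubble point ψ → 0, so ΣzᵢKᵢ = 1 with Kᵢ = Pᵢˢᵃᵗ/P ⇒ P = ΣzᵢPᵢˢᵃᵗ.
P = 0.467·336.4 + 0.533·290.3 = 311.829 kPa
yᵢ = zᵢPᵢˢᵃᵗ/P ⇒ y_A = 0.467·336.4/311.829 = 0.504

Pbub = 311.829 kPa, y_A = 0.504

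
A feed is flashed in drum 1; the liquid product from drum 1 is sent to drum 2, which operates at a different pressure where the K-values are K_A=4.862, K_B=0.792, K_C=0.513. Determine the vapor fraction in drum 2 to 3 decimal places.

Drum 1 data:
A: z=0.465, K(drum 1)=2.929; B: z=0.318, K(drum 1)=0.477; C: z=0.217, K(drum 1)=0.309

Drum 1:
Material balance + equilibrium reduce to Σ zᵢ(Kᵢ−1)/(1+ψ₁(Kᵢ−1)) = 0.
Feasibility: ΣzᵢKᵢ = 1.581, Σzᵢ/Kᵢ = 1.528 — both > 1, two phases present.
Iterate (Newton) starting at ψ₁ = 0.31:
  ψ₁ = 0.310: g = 0.1720, g' = -0.969 → ψ₁ = 0.487
  ψ₁ = 0.487: g = 0.0130, g' = -0.852 → ψ₁ = 0.503
Converged at ψ₁ = 0.503.
Drum-1 compositions:
  A: x = 0.236, y = 0.691
  B: x = 0.431, y = 0.206
  C: x = 0.332, y = 0.103
Drum-2 feed = drum-1 liquid: z₂ = (0.2361, 0.4314, 0.3325).
Drum 2:
Material balance + equilibrium reduce to Σ zᵢ(Kᵢ−1)/(1+ψ₂(Kᵢ−1)) = 0.
Feasibility: ΣzᵢKᵢ = 1.660, Σzᵢ/Kᵢ = 1.241 — both > 1, two phases present.
Newton–Raphson from ψ₂ = 0.5:
  ψ₂ = 0.500: g = -0.0031, g' = -0.571 → ψ₂ = 0.495
Converged at ψ₂ = 0.495.
  A: x = 0.081, y = 0.394
  B: x = 0.481, y = 0.381
  C: x = 0.438, y = 0.225

V/F (drum 2) = 0.495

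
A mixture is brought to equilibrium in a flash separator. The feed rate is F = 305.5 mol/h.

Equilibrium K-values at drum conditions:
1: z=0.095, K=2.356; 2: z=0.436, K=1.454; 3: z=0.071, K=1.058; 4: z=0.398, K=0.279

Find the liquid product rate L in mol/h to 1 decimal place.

Iterate (Newton) starting at V/F = 0.55:
  V/F = 0.550: g = -0.2394, g' = -0.683 → V/F = 0.200
  V/F = 0.200: g = -0.0483, g' = -0.466 → V/F = 0.096
  V/F = 0.096: g = -0.0006, g' = -0.458 → V/F = 0.095
Converged at V/F = 0.095.
Then V = V/F·F = 0.0948·305.5 = 29.0 mol/h and L = F − V = 276.5 mol/h.

L = 276.5 mol/h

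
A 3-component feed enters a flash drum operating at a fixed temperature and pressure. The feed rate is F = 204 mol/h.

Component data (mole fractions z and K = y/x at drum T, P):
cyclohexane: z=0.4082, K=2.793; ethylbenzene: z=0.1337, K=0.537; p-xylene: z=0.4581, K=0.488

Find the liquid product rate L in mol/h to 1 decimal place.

Material balance + equilibrium reduce to Σ zᵢ(Kᵢ−1)/(1+ψ(Kᵢ−1)) = 0.
Check two-phase: ΣzᵢKᵢ = 1.4355 > 1 and Σzᵢ/Kᵢ = 1.3339 > 1, so g(0) = 0.4355 > 0 and g(1) = -0.3339 < 0.
Newton–Raphson from ψ = 0.42:
  ψ = 0.4200: g = 0.04185, g' = -0.6661 → ψ = 0.4828
  ψ = 0.4828: g = 0.00099, g' = -0.6365 → ψ = 0.4844
Converged at ψ = 0.4844.
Then V = ψ·F = 0.4844·204 = 98.8 mol/h and L = F − V = 105.2 mol/h.

L = 105.2 mol/h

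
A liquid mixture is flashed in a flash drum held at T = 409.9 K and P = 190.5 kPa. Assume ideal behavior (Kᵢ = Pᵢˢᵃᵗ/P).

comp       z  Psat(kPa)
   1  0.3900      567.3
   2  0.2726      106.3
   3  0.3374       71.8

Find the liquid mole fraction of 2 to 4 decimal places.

Raoult's law: Kᵢ = Pᵢˢᵃᵗ/P = Pᵢˢᵃᵗ/190.5.
  K_1 = 567.3/190.5 = 2.977953, K_2 = 106.3/190.5 = 0.558005, K_3 = 71.8/190.5 = 0.376903
Material balance + equilibrium reduce to Σ zᵢ(Kᵢ−1)/(1+V/F(Kᵢ−1)) = 0.
Check two-phase: ΣzᵢKᵢ = 1.4407 > 1 and Σzᵢ/Kᵢ = 1.5147 > 1, so g(0) = 0.4407 > 0 and g(1) = -0.5147 < 0.
Newton iteration, V/F⁰ = 0.34:
  V/F = 0.3400: g = 0.05269, g' = -0.8301 → V/F = 0.4035
  V/F = 0.4035: g = 0.00155, g' = -0.7846 → V/F = 0.4054
Converged at V/F = 0.4054.
Compositions from xᵢ = zᵢ/(1+V/F(Kᵢ−1)), yᵢ = Kᵢxᵢ:
  1: x = 0.2164, y = 0.6445
  2: x = 0.3321, y = 0.1853
  3: x = 0.4515, y = 0.1702

x_2 = 0.3321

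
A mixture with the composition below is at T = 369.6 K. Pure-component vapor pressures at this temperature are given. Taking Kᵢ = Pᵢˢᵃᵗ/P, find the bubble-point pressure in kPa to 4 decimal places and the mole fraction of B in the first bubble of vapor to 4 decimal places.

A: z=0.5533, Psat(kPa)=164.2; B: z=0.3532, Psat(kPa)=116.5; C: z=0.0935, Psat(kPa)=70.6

At the bubble point ψ → 0, so ΣzᵢKᵢ = 1 with Kᵢ = Pᵢˢᵃᵗ/P ⇒ P = ΣzᵢPᵢˢᵃᵗ.
P = 0.5533·164.2 + 0.3532·116.5 + 0.0935·70.6 = 138.6008 kPa
yᵢ = zᵢPᵢˢᵃᵗ/P ⇒ y_B = 0.3532·116.5/138.6008 = 0.2969

Pbub = 138.6008 kPa, y_B = 0.2969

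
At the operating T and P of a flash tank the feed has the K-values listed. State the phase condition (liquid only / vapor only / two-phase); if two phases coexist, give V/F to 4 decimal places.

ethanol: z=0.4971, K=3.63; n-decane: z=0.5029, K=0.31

two-phase, V/F = 0.5292

ΣzᵢKᵢ = 1.9604; Σzᵢ/Kᵢ = 1.7592.
Both exceed 1, so a two-phase solution exists.
Rachford–Rice: g(ψ) = Σ zᵢ(Kᵢ−1)/(1+ψ(Kᵢ−1)) = 0.
Binary case is linear: z₁(K₁−1)(1+ψ(K₂−1)) + z₂(K₂−1)(1+ψ(K₁−1)) = 0
⇒ ψ = [z₁(K₁−1)+z₂(K₂−1)] / [−(K₁−1)(K₂−1)] = 0.96037/1.81470 = 0.5292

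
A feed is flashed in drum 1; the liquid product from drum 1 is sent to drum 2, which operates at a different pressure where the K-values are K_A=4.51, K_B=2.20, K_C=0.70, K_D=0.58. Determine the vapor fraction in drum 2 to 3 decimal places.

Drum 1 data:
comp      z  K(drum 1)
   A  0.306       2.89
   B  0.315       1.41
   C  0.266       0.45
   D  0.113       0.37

V/F (drum 2) = 0.757

Drum 1:
Newton–Raphson from ψ₁ = 0.31:
  ψ₁ = 0.310: g = 0.2144, g' = -0.662 → ψ₁ = 0.634
  ψ₁ = 0.634: g = 0.0226, g' = -0.574 → ψ₁ = 0.673
Converged at ψ₁ = 0.673.
Drum-1 compositions:
  A: x = 0.135, y = 0.389
  B: x = 0.247, y = 0.348
  C: x = 0.422, y = 0.190
  D: x = 0.196, y = 0.073
Drum-2 feed = drum-1 liquid: z₂ = (0.1347, 0.2469, 0.4223, 0.1961).
Drum 2:
Let ψ₂ = V/F and solve Σ zᵢ(Kᵢ−1)/(1+ψ₂(Kᵢ−1)) = 0.
Feasibility: ΣzᵢKᵢ = 1.560, Σzᵢ/Kᵢ = 1.084 — both > 1, two phases present.
Newton–Raphson from ψ₂ = 0.58:
  ψ₂ = 0.580: g = 0.0682, g' = -0.420 → ψ₂ = 0.742
  ψ₂ = 0.742: g = 0.0051, g' = -0.363 → ψ₂ = 0.757
Converged at ψ₂ = 0.757.
  A: x = 0.037, y = 0.166
  B: x = 0.129, y = 0.285
  C: x = 0.546, y = 0.382
  D: x = 0.287, y = 0.167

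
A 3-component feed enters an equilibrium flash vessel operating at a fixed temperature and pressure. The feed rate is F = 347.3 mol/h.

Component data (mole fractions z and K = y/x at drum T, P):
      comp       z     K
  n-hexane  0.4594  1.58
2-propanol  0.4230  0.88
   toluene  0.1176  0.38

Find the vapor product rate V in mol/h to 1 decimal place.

Newton–Raphson from β = 0.66:
  β = 0.6600: g = 0.01415, g' = -0.2175 → β = 0.7251
  β = 0.7251: g = -0.00048, g' = -0.2331 → β = 0.7230
Converged at β = 0.7230.
Then V = β·F = 0.7230·347.3 = 251.1 mol/h and L = F − V = 96.2 mol/h.

V = 251.1 mol/h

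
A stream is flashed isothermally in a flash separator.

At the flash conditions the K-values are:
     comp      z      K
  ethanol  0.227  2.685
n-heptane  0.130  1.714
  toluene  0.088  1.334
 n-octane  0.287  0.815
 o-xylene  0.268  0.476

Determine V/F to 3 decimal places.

V/F = 0.641

Newton iteration, V/F⁰ = 0.43:
  V/F = 0.430: g = 0.0796, g' = -0.397 → V/F = 0.630
  V/F = 0.630: g = 0.0040, g' = -0.366 → V/F = 0.641
Converged at V/F = 0.641.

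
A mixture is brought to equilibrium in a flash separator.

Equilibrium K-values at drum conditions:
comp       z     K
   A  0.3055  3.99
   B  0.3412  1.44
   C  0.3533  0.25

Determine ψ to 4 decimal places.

Rachford–Rice: g(ψ) = Σ zᵢ(Kᵢ−1)/(1+ψ(Kᵢ−1)) = 0.
Check two-phase: ΣzᵢKᵢ = 1.7986 > 1 and Σzᵢ/Kᵢ = 1.7267 > 1, so g(0) = 0.7986 > 0 and g(1) = -0.7267 < 0.
Newton iteration, ψ⁰ = 0.5:
  ψ = 0.5000: g = 0.06521, g' = -0.9919 → ψ = 0.5657
  ψ = 0.5657: g = -0.00069, g' = -1.0190 → ψ = 0.5651
Converged at ψ = 0.5651.

ψ = 0.5651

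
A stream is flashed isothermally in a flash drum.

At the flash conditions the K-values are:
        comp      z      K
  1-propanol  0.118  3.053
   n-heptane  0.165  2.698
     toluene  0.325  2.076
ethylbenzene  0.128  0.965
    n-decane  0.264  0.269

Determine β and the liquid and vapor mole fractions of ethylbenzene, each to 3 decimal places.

β = 0.729, x_ethylbenzene = 0.131, y_ethylbenzene = 0.127

Let β = V/F and solve Σ zᵢ(Kᵢ−1)/(1+β(Kᵢ−1)) = 0.
g(0) = ΣzᵢKᵢ − 1 = 0.675 and g(1) = 1 − Σzᵢ/Kᵢ = -0.370, so a root lies in (0, 1).
Newton iteration, β⁰ = 0.5:
  β = 0.500: g = 0.1897, g' = -0.770 → β = 0.746
  β = 0.746: g = -0.0162, g' = -0.969 → β = 0.730
  β = 0.730: g = -0.0002, g' = -0.941 → β = 0.729
Converged at β = 0.729.
Compositions from xᵢ = zᵢ/(1+β(Kᵢ−1)), yᵢ = Kᵢxᵢ:
  1-propanol: x = 0.047, y = 0.144
  n-heptane: x = 0.074, y = 0.199
  toluene: x = 0.182, y = 0.378
  ethylbenzene: x = 0.131, y = 0.127
  n-decane: x = 0.566, y = 0.152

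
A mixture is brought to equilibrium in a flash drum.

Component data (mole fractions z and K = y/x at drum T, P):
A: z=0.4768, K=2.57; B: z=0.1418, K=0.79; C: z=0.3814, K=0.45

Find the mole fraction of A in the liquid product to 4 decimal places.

Iterate (Newton) starting at V/F = 0.5:
  V/F = 0.5000: g = 0.09676, g' = -0.5962 → V/F = 0.6623
  V/F = 0.6623: g = 0.00243, g' = -0.5764 → V/F = 0.6665
Converged at V/F = 0.6665.
Compositions from xᵢ = zᵢ/(1+V/F(Kᵢ−1)), yᵢ = Kᵢxᵢ:
  A: x = 0.2330, y = 0.5988
  B: x = 0.1649, y = 0.1303
  C: x = 0.6021, y = 0.2710

x_A = 0.2330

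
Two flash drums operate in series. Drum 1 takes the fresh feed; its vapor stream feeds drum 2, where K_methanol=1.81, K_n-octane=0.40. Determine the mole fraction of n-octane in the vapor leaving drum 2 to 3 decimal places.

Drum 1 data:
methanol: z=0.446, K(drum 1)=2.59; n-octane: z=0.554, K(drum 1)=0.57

y_n-octane (drum 2) = 0.230

Drum 1:
Rachford–Rice: g(ψ₁) = Σ zᵢ(Kᵢ−1)/(1+ψ₁(Kᵢ−1)) = 0.
g(0) = ΣzᵢKᵢ − 1 = 0.471 and g(1) = 1 − Σzᵢ/Kᵢ = -0.144, so a root lies in (0, 1).
Newton–Raphson from ψ₁ = 0.68:
  ψ₁ = 0.680: g = 0.0041, g' = -0.465 → ψ₁ = 0.689
Converged at ψ₁ = 0.689.
Drum-1 compositions:
  methanol: x = 0.213, y = 0.551
  n-octane: x = 0.787, y = 0.449
Drum-2 feed = drum-1 vapor: z₂ = (0.5513, 0.4487).
Drum 2:
Rachford–Rice: g(ψ₂) = Σ zᵢ(Kᵢ−1)/(1+ψ₂(Kᵢ−1)) = 0.
g(0) = ΣzᵢKᵢ − 1 = 0.177 and g(1) = 1 − Σzᵢ/Kᵢ = -0.426, so a root lies in (0, 1).
Binary case is linear: z₁(K₁−1)(1+ψ₂(K₂−1)) + z₂(K₂−1)(1+ψ₂(K₁−1)) = 0
⇒ ψ₂ = [z₁(K₁−1)+z₂(K₂−1)] / [−(K₁−1)(K₂−1)] = 0.1774/0.4860 = 0.365
  methanol: x = 0.426, y = 0.770
  n-octane: x = 0.574, y = 0.230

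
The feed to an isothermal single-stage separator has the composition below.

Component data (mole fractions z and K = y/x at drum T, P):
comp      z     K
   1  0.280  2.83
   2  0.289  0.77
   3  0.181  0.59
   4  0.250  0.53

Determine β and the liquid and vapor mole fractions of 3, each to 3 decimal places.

β = 0.377, x_3 = 0.214, y_3 = 0.126

Rachford–Rice: g(β) = Σ zᵢ(Kᵢ−1)/(1+β(Kᵢ−1)) = 0.
g(0) = ΣzᵢKᵢ − 1 = 0.254 and g(1) = 1 − Σzᵢ/Kᵢ = -0.253, so a root lies in (0, 1).
Newton–Raphson from β = 0.39:
  β = 0.390: g = -0.0062, g' = -0.464 → β = 0.377
Converged at β = 0.377.
Compositions from xᵢ = zᵢ/(1+β(Kᵢ−1)), yᵢ = Kᵢxᵢ:
  1: x = 0.166, y = 0.469
  2: x = 0.316, y = 0.244
  3: x = 0.214, y = 0.126
  4: x = 0.304, y = 0.161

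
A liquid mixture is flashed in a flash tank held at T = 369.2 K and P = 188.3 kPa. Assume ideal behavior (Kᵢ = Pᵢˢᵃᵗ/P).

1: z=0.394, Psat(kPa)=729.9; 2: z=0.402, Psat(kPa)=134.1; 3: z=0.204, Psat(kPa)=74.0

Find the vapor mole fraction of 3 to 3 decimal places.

y_3 = 0.143

Raoult's law: Kᵢ = Pᵢˢᵃᵗ/P = Pᵢˢᵃᵗ/188.3.
  K_1 = 729.9/188.3 = 3.87626, K_2 = 134.1/188.3 = 0.71216, K_3 = 74.0/188.3 = 0.39299
Rachford–Rice: g(V/F) = Σ zᵢ(Kᵢ−1)/(1+V/F(Kᵢ−1)) = 0.
g(0) = ΣzᵢKᵢ − 1 = 0.894 and g(1) = 1 − Σzᵢ/Kᵢ = -0.185, so a root lies in (0, 1).
Newton iteration, V/F⁰ = 0.52:
  V/F = 0.520: g = 0.1371, g' = -0.730 → V/F = 0.708
  V/F = 0.708: g = 0.0109, g' = -0.637 → V/F = 0.725
Converged at V/F = 0.725.
Compositions from xᵢ = zᵢ/(1+V/F(Kᵢ−1)), yᵢ = Kᵢxᵢ:
  1: x = 0.128, y = 0.495
  2: x = 0.508, y = 0.362
  3: x = 0.364, y = 0.143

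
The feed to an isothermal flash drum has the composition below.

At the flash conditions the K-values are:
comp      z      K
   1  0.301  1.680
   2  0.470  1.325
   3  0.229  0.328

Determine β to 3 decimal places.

β = 0.638

Rachford–Rice: g(β) = Σ zᵢ(Kᵢ−1)/(1+β(Kᵢ−1)) = 0.
Feasibility: ΣzᵢKᵢ = 1.204, Σzᵢ/Kᵢ = 1.232 — both > 1, two phases present.
Newton iteration, β⁰ = 0.5:
  β = 0.500: g = 0.0524, g' = -0.349 → β = 0.650
  β = 0.650: g = -0.0053, g' = -0.427 → β = 0.638
Converged at β = 0.638.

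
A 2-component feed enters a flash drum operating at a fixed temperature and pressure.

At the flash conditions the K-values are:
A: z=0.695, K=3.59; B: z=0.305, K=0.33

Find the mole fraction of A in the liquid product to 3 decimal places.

x_A = 0.206

Rachford–Rice: g(ψ) = Σ zᵢ(Kᵢ−1)/(1+ψ(Kᵢ−1)) = 0.
g(0) = ΣzᵢKᵢ − 1 = 1.596 and g(1) = 1 − Σzᵢ/Kᵢ = -0.118, so a root lies in (0, 1).
Binary case is linear: z₁(K₁−1)(1+ψ(K₂−1)) + z₂(K₂−1)(1+ψ(K₁−1)) = 0
⇒ ψ = [z₁(K₁−1)+z₂(K₂−1)] / [−(K₁−1)(K₂−1)] = 1.5957/1.7353 = 0.920
Compositions from xᵢ = zᵢ/(1+ψ(Kᵢ−1)), yᵢ = Kᵢxᵢ:
  A: x = 0.206, y = 0.738
  B: x = 0.794, y = 0.262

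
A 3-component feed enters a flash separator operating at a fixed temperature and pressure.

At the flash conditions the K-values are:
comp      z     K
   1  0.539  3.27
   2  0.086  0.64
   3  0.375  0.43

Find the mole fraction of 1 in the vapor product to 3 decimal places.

Rachford–Rice: g(ψ) = Σ zᵢ(Kᵢ−1)/(1+ψ(Kᵢ−1)) = 0.
g(0) = ΣzᵢKᵢ − 1 = 0.979 and g(1) = 1 − Σzᵢ/Kᵢ = -0.171, so a root lies in (0, 1).
Iterate (Newton) starting at ψ = 0.3:
  ψ = 0.300: g = 0.4353, g' = -1.174 → ψ = 0.671
  ψ = 0.671: g = 0.0982, g' = -0.775 → ψ = 0.797
  ψ = 0.797: g = 0.0001, g' = -0.783 → ψ = 0.798
Converged at ψ = 0.798.
Compositions from xᵢ = zᵢ/(1+ψ(Kᵢ−1)), yᵢ = Kᵢxᵢ:
  1: x = 0.192, y = 0.627
  2: x = 0.121, y = 0.077
  3: x = 0.688, y = 0.296

y_1 = 0.627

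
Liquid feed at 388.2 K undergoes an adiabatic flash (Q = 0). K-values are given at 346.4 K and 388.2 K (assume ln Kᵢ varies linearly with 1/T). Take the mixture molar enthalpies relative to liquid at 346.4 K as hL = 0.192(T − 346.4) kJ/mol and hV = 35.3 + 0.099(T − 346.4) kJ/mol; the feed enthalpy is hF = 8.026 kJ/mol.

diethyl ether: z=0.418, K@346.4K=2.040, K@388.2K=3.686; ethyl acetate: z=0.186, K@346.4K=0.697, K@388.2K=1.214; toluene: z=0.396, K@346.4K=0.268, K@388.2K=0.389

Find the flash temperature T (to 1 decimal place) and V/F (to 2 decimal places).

Adiabatic flash: solve Rachford–Rice at each trial T, then check hF = ψ·hV(T) + (1−ψ)·hL(T).
  T = 346.4 K: K = (2.040, 0.697, 0.268), RR gives ψ = 0.136, H_out = 4.809 kJ/mol
  T = 388.2 K: K = (3.686, 1.214, 0.389), RR gives ψ = 0.702, H_out = 30.078 kJ/mol
  T = 367.3 K: K = (2.789, 0.935, 0.326), RR gives ψ = 0.474, H_out = 19.829 kJ/mol
  T = 356.9 K: K = (2.398, 0.811, 0.297), RR gives ψ = 0.330, H_out = 13.330 kJ/mol
  T = 351.6 K: K = (2.213, 0.752, 0.282), RR gives ψ = 0.240, H_out = 9.362 kJ/mol
  T = 349.0 K: K = (2.125, 0.724, 0.275), RR gives ψ = 0.191, H_out = 7.182 kJ/mol
  T = 350.3 K: K = (2.169, 0.738, 0.279), RR gives ψ = 0.216, H_out = 8.294 kJ/mol
Linear interpolation between T = 349.0 (H_out = 7.182) and T = 350.3 (H_out = 8.294) on hF = 8.026 gives T ≈ 350.0 K, at which ψ = 0.21.

T = 350.0 K, V/F = 0.21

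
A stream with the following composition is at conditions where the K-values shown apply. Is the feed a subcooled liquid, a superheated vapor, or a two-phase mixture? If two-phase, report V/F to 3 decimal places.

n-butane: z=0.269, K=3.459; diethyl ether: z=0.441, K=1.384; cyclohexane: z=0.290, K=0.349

two-phase, V/F = 0.743

ΣzᵢKᵢ = 1.642; Σzᵢ/Kᵢ = 1.227.
Both exceed 1, so a two-phase solution exists.
Iterate (Newton) starting at ψ = 0.33:
  ψ = 0.330: g = 0.2750, g' = -0.746 → ψ = 0.699
  ψ = 0.699: g = 0.0307, g' = -0.674 → ψ = 0.744
  ψ = 0.744: g = -0.0007, g' = -0.705 → ψ = 0.743
Converged at ψ = 0.743.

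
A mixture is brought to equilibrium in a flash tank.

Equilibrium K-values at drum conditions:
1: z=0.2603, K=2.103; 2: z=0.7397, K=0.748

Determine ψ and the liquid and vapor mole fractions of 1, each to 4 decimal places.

ψ = 0.3623, x_1 = 0.1860, y_1 = 0.3911

Binary case is linear: z₁(K₁−1)(1+ψ(K₂−1)) + z₂(K₂−1)(1+ψ(K₁−1)) = 0
⇒ ψ = [z₁(K₁−1)+z₂(K₂−1)] / [−(K₁−1)(K₂−1)] = 0.10071/0.27796 = 0.3623
Compositions from xᵢ = zᵢ/(1+ψ(Kᵢ−1)), yᵢ = Kᵢxᵢ:
  1: x = 0.1860, y = 0.3911
  2: x = 0.8140, y = 0.6089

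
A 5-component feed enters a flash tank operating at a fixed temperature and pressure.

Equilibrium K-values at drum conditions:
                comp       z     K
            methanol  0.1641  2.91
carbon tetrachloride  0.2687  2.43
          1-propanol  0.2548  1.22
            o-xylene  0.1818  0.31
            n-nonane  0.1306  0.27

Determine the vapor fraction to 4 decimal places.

ψ = 0.6239

Rachford–Rice: g(ψ) = Σ zᵢ(Kᵢ−1)/(1+ψ(Kᵢ−1)) = 0.
Check two-phase: ΣzᵢKᵢ = 1.5329 > 1 and Σzᵢ/Kᵢ = 1.4460 > 1, so g(0) = 0.5329 > 0 and g(1) = -0.4460 < 0.
Iterate (Newton) starting at ψ = 0.33:
  ψ = 0.3300: g = 0.21755, g' = -0.7555 → ψ = 0.6180
  ψ = 0.6180: g = 0.00470, g' = -0.7844 → ψ = 0.6240
  ψ = 0.6240: g = -0.00001, g' = -0.7892 → ψ = 0.6239
Converged at ψ = 0.6239.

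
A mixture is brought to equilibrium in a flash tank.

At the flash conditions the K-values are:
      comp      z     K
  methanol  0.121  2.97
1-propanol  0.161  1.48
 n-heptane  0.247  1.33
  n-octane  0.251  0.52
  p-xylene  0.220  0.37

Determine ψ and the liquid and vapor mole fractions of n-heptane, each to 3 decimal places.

ψ = 0.256, x_n-heptane = 0.228, y_n-heptane = 0.303

Let ψ = V/F and solve Σ zᵢ(Kᵢ−1)/(1+ψ(Kᵢ−1)) = 0.
g(0) = ΣzᵢKᵢ − 1 = 0.138 and g(1) = 1 − Σzᵢ/Kᵢ = -0.413, so a root lies in (0, 1).
Iterate (Newton) starting at ψ = 0.5:
  ψ = 0.500: g = -0.1085, g' = -0.449 → ψ = 0.259
  ψ = 0.259: g = -0.0013, g' = -0.458 → ψ = 0.256
Converged at ψ = 0.256.
Compositions from xᵢ = zᵢ/(1+ψ(Kᵢ−1)), yᵢ = Kᵢxᵢ:
  methanol: x = 0.080, y = 0.239
  1-propanol: x = 0.143, y = 0.212
  n-heptane: x = 0.228, y = 0.303
  n-octane: x = 0.286, y = 0.149
  p-xylene: x = 0.262, y = 0.097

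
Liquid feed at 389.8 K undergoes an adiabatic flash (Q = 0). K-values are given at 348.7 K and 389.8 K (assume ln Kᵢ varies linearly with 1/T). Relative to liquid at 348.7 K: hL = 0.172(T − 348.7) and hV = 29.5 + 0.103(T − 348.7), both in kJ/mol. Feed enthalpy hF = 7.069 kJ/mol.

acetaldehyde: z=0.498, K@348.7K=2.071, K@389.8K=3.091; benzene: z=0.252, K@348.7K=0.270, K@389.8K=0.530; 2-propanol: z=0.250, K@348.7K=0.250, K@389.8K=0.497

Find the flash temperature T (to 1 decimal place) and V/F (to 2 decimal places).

T = 350.5 K, V/F = 0.23

Adiabatic flash: solve Rachford–Rice at each trial T, then check hF = ψ·hV(T) + (1−ψ)·hL(T).
  T = 348.7 K: K = (2.071, 0.270, 0.250), RR gives ψ = 0.204, H_out = 6.026 kJ/mol
  T = 389.8 K: K = (3.091, 0.530, 0.497), RR gives ψ = 0.783, H_out = 27.947 kJ/mol
  T = 369.2 K: K = (2.557, 0.385, 0.359), RR gives ψ = 0.471, H_out = 16.744 kJ/mol
  T = 358.9 K: K = (2.307, 0.324, 0.301), RR gives ψ = 0.340, H_out = 11.549 kJ/mol
  T = 353.8 K: K = (2.188, 0.296, 0.275), RR gives ψ = 0.274, H_out = 8.868 kJ/mol
  T = 351.2 K: K = (2.128, 0.283, 0.262), RR gives ψ = 0.239, H_out = 7.444 kJ/mol
  T = 349.9 K: K = (2.098, 0.276, 0.256), RR gives ψ = 0.221, H_out = 6.713 kJ/mol
Linear interpolation between T = 349.9 (H_out = 6.713) and T = 351.2 (H_out = 7.444) on hF = 7.069 gives T ≈ 350.5 K, at which ψ = 0.23.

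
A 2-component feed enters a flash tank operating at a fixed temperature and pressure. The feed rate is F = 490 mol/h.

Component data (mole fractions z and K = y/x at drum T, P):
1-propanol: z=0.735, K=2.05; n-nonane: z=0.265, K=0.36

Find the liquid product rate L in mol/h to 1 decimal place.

Rachford–Rice: g(V/F) = Σ zᵢ(Kᵢ−1)/(1+V/F(Kᵢ−1)) = 0.
Feasibility: ΣzᵢKᵢ = 1.602, Σzᵢ/Kᵢ = 1.095 — both > 1, two phases present.
Newton iteration, V/F⁰ = 0.36:
  V/F = 0.360: g = 0.3397, g' = -0.610 → V/F = 0.917
  V/F = 0.917: g = -0.0172, g' = -0.846 → V/F = 0.896
Converged at V/F = 0.896.
Then V = V/F·F = 0.8961·490 = 439.1 mol/h and L = F − V = 50.9 mol/h.

L = 50.9 mol/h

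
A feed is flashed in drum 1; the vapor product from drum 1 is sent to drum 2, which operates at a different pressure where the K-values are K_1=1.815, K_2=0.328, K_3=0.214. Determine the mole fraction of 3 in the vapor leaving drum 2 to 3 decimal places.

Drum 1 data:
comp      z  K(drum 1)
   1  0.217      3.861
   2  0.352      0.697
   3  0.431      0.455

Drum 1:
Iterate (Newton) starting at ψ₁ = 0.5:
  ψ₁ = 0.500: g = -0.1931, g' = -0.587 → ψ₁ = 0.171
  ψ₁ = 0.171: g = 0.0451, g' = -0.992 → ψ₁ = 0.217
  ψ₁ = 0.217: g = 0.0027, g' = -0.878 → ψ₁ = 0.220
Converged at ψ₁ = 0.220.
Drum-1 compositions:
  1: x = 0.133, y = 0.514
  2: x = 0.377, y = 0.263
  3: x = 0.490, y = 0.223
Drum-2 feed = drum-1 vapor: z₂ = (0.5144, 0.2629, 0.2228).
Drum 2:
Rachford–Rice: g(ψ₂) = Σ zᵢ(Kᵢ−1)/(1+ψ₂(Kᵢ−1)) = 0.
Feasibility: ΣzᵢKᵢ = 1.067, Σzᵢ/Kᵢ = 2.126 — both > 1, two phases present.
Iterate (Newton) starting at ψ₂ = 0.55:
  ψ₂ = 0.550: g = -0.2992, g' = -0.889 → ψ₂ = 0.213
  ψ₂ = 0.213: g = -0.0595, g' = -0.608 → ψ₂ = 0.116
  ψ₂ = 0.116: g = -0.0010, g' = -0.591 → ψ₂ = 0.114
Converged at ψ₂ = 0.114.
  1: x = 0.471, y = 0.854
  2: x = 0.285, y = 0.093
  3: x = 0.245, y = 0.052

y_3 (drum 2) = 0.052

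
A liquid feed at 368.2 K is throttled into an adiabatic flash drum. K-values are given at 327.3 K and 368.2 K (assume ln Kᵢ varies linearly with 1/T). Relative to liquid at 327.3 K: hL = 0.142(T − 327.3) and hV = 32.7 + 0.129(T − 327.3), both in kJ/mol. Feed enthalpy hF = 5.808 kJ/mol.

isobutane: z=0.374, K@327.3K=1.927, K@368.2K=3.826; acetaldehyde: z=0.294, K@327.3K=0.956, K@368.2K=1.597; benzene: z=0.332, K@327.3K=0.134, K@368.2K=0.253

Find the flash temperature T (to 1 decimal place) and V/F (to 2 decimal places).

T = 330.4 K, V/F = 0.16

Adiabatic flash: solve Rachford–Rice at each trial T, then check hF = ψ·hV(T) + (1−ψ)·hL(T).
  T = 327.3 K: K = (1.927, 0.956, 0.134), RR gives ψ = 0.082, H_out = 2.666 kJ/mol
  T = 368.2 K: K = (3.826, 1.597, 0.253), RR gives ψ = 0.665, H_out = 27.197 kJ/mol
  T = 347.8 K: K = (2.773, 1.255, 0.188), RR gives ψ = 0.462, H_out = 17.894 kJ/mol
  T = 337.6 K: K = (2.326, 1.101, 0.160), RR gives ψ = 0.314, H_out = 11.682 kJ/mol
  T = 332.5 K: K = (2.122, 1.028, 0.147), RR gives ψ = 0.214, H_out = 7.716 kJ/mol
  T = 329.9 K: K = (2.023, 0.991, 0.140), RR gives ψ = 0.152, H_out = 5.347 kJ/mol
  T = 331.2 K: K = (2.072, 1.009, 0.143), RR gives ψ = 0.184, H_out = 6.566 kJ/mol
Linear interpolation between T = 329.9 (H_out = 5.347) and T = 331.2 (H_out = 6.566) on hF = 5.808 gives T ≈ 330.4 K, at which ψ = 0.16.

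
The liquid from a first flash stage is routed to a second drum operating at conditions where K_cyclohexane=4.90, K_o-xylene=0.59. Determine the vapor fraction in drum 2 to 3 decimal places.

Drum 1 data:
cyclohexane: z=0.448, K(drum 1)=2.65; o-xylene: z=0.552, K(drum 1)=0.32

Drum 1:
Material balance + equilibrium reduce to Σ zᵢ(Kᵢ−1)/(1+ψ₁(Kᵢ−1)) = 0.
g(0) = ΣzᵢKᵢ − 1 = 0.364 and g(1) = 1 − Σzᵢ/Kᵢ = -0.894, so a root lies in (0, 1).
Iterate (Newton) starting at ψ₁ = 0.37:
  ψ₁ = 0.370: g = -0.0426, g' = -0.926 → ψ₁ = 0.324
Converged at ψ₁ = 0.324.
Drum-1 compositions:
  cyclohexane: x = 0.292, y = 0.773
  o-xylene: x = 0.708, y = 0.227
Drum-2 feed = drum-1 liquid: z₂ = (0.2918, 0.7082).
Drum 2:
Iterate (Newton) starting at ψ₂ = 0.67:
  ψ₂ = 0.670: g = -0.0853, g' = -0.566 → ψ₂ = 0.519
  ψ₂ = 0.519: g = 0.0073, g' = -0.677 → ψ₂ = 0.530
Converged at ψ₂ = 0.530.
  cyclohexane: x = 0.095, y = 0.466
  o-xylene: x = 0.905, y = 0.534

V/F (drum 2) = 0.530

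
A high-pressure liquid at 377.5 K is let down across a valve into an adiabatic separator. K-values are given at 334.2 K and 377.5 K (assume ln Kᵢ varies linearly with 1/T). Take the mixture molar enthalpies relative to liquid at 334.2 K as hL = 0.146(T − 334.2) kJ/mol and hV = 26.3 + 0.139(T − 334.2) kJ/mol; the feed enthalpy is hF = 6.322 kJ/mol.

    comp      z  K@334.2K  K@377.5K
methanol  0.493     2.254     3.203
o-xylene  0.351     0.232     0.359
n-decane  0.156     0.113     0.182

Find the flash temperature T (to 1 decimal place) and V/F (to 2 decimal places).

Adiabatic flash: solve Rachford–Rice at each trial T, then check hF = ψ·hV(T) + (1−ψ)·hL(T).
  T = 334.2 K: K = (2.254, 0.232, 0.113), RR gives ψ = 0.208, H_out = 5.466 kJ/mol
  T = 377.5 K: K = (3.203, 0.359, 0.182), RR gives ψ = 0.474, H_out = 18.637 kJ/mol
  T = 355.9 K: K = (2.717, 0.293, 0.146), RR gives ψ = 0.358, H_out = 12.522 kJ/mol
  T = 345.0 K: K = (2.481, 0.261, 0.129), RR gives ψ = 0.289, H_out = 9.155 kJ/mol
  T = 339.6 K: K = (2.367, 0.246, 0.121), RR gives ψ = 0.250, H_out = 7.366 kJ/mol
  T = 336.9 K: K = (2.310, 0.239, 0.117), RR gives ψ = 0.230, H_out = 6.431 kJ/mol
  T = 335.5 K: K = (2.281, 0.235, 0.115), RR gives ψ = 0.219, H_out = 5.935 kJ/mol
Linear interpolation between T = 335.5 (H_out = 5.935) and T = 336.9 (H_out = 6.431) on hF = 6.322 gives T ≈ 336.6 K, at which ψ = 0.23.

T = 336.6 K, V/F = 0.23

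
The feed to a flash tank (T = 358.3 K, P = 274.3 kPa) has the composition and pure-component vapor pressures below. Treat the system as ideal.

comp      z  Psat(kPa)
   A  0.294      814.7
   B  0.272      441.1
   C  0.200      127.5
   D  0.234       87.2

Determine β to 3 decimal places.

β = 0.543

Raoult's law: Kᵢ = Pᵢˢᵃᵗ/P = Pᵢˢᵃᵗ/274.3.
  K_A = 814.7/274.3 = 2.97011, K_B = 441.1/274.3 = 1.60809, K_C = 127.5/274.3 = 0.46482, K_D = 87.2/274.3 = 0.31790
Rachford–Rice: g(β) = Σ zᵢ(Kᵢ−1)/(1+β(Kᵢ−1)) = 0.
Check two-phase: ΣzᵢKᵢ = 1.478 > 1 and Σzᵢ/Kᵢ = 1.434 > 1, so g(0) = 0.478 > 0 and g(1) = -0.434 < 0.
Newton–Raphson from β = 0.63:
  β = 0.630: g = -0.0633, g' = -0.745 → β = 0.545
  β = 0.545: g = -0.0016, g' = -0.712 → β = 0.543
Converged at β = 0.543.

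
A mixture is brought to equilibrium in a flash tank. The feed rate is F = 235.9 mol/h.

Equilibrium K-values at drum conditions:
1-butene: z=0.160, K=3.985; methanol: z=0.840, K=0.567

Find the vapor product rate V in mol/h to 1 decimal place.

V = 20.8 mol/h

Let β = V/F and solve Σ zᵢ(Kᵢ−1)/(1+β(Kᵢ−1)) = 0.
Check two-phase: ΣzᵢKᵢ = 1.114 > 1 and Σzᵢ/Kᵢ = 1.522 > 1, so g(0) = 0.114 > 0 and g(1) = -0.522 < 0.
Binary case is linear: z₁(K₁−1)(1+β(K₂−1)) + z₂(K₂−1)(1+β(K₁−1)) = 0
⇒ β = [z₁(K₁−1)+z₂(K₂−1)] / [−(K₁−1)(K₂−1)] = 0.1139/1.2925 = 0.088
Then V = β·F = 0.0881·235.9 = 20.8 mol/h and L = F − V = 215.1 mol/h.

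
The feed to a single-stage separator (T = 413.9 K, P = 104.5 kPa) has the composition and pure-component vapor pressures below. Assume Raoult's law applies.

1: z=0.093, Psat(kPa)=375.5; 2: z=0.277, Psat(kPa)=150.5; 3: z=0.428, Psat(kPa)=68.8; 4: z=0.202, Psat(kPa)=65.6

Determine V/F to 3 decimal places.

V/F = 0.288

Raoult's law: Kᵢ = Pᵢˢᵃᵗ/P = Pᵢˢᵃᵗ/104.5.
  K_1 = 375.5/104.5 = 3.59330, K_2 = 150.5/104.5 = 1.44019, K_3 = 68.8/104.5 = 0.65837, K_4 = 65.6/104.5 = 0.62775
Rachford–Rice: g(V/F) = Σ zᵢ(Kᵢ−1)/(1+V/F(Kᵢ−1)) = 0.
g(0) = ΣzᵢKᵢ − 1 = 0.142 and g(1) = 1 − Σzᵢ/Kᵢ = -0.190, so a root lies in (0, 1).
Iterate (Newton) starting at V/F = 0.5:
  V/F = 0.500: g = -0.0638, g' = -0.270 → V/F = 0.263
  V/F = 0.263: g = 0.0085, g' = -0.359 → V/F = 0.287
  V/F = 0.287: g = 0.0002, g' = -0.344 → V/F = 0.288
Converged at V/F = 0.288.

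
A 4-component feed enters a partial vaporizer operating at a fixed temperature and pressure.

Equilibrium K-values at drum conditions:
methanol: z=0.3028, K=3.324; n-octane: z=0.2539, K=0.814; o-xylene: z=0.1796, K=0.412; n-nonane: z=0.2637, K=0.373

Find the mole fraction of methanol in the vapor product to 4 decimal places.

y_methanol = 0.5617

Rachford–Rice: g(V/F) = Σ zᵢ(Kᵢ−1)/(1+V/F(Kᵢ−1)) = 0.
Check two-phase: ΣzᵢKᵢ = 1.3855 > 1 and Σzᵢ/Kᵢ = 1.5459 > 1, so g(0) = 0.3855 > 0 and g(1) = -0.5459 < 0.
Newton iteration, V/F⁰ = 0.55:
  V/F = 0.5500: g = -0.15217, g' = -0.7032 → V/F = 0.3336
  V/F = 0.3336: g = 0.00560, g' = -0.7908 → V/F = 0.3407
Converged at V/F = 0.3407.
Compositions from xᵢ = zᵢ/(1+V/F(Kᵢ−1)), yᵢ = Kᵢxᵢ:
  methanol: x = 0.1690, y = 0.5617
  n-octane: x = 0.2711, y = 0.2207
  o-xylene: x = 0.2246, y = 0.0925
  n-nonane: x = 0.3353, y = 0.1251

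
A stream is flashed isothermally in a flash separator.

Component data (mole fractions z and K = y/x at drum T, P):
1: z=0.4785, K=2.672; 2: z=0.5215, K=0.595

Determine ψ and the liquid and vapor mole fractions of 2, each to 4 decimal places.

ψ = 0.8696, x_2 = 0.8050, y_2 = 0.4790

Material balance + equilibrium reduce to Σ zᵢ(Kᵢ−1)/(1+ψ(Kᵢ−1)) = 0.
Feasibility: ΣzᵢKᵢ = 1.5888, Σzᵢ/Kᵢ = 1.0555 — both > 1, two phases present.
Newton–Raphson from ψ = 0.33:
  ψ = 0.3300: g = 0.27179, g' = -0.6695 → ψ = 0.7360
  ψ = 0.7360: g = 0.05779, g' = -0.4425 → ψ = 0.8666
  ψ = 0.8666: g = 0.00128, g' = -0.4261 → ψ = 0.8696
Converged at ψ = 0.8696.
Compositions from xᵢ = zᵢ/(1+ψ(Kᵢ−1)), yᵢ = Kᵢxᵢ:
  1: x = 0.1950, y = 0.5210
  2: x = 0.8050, y = 0.4790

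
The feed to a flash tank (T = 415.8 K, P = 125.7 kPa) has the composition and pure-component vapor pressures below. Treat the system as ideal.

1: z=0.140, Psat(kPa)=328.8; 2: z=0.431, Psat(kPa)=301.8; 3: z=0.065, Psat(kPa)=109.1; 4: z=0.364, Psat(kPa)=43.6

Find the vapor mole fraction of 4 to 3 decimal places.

y_4 = 0.221

Raoult's law: Kᵢ = Pᵢˢᵃᵗ/P = Pᵢˢᵃᵗ/125.7.
  K_1 = 328.8/125.7 = 2.61575, K_2 = 301.8/125.7 = 2.40095, K_3 = 109.1/125.7 = 0.86794, K_4 = 43.6/125.7 = 0.34686
Let ψ = V/F and solve Σ zᵢ(Kᵢ−1)/(1+ψ(Kᵢ−1)) = 0.
g(0) = ΣzᵢKᵢ − 1 = 0.584 and g(1) = 1 − Σzᵢ/Kᵢ = -0.357, so a root lies in (0, 1).
Newton–Raphson from ψ = 0.68:
  ψ = 0.680: g = -0.0201, g' = -0.809 → ψ = 0.655
Converged at ψ = 0.655.
Compositions from xᵢ = zᵢ/(1+ψ(Kᵢ−1)), yᵢ = Kᵢxᵢ:
  1: x = 0.068, y = 0.178
  2: x = 0.225, y = 0.540
  3: x = 0.071, y = 0.062
  4: x = 0.636, y = 0.221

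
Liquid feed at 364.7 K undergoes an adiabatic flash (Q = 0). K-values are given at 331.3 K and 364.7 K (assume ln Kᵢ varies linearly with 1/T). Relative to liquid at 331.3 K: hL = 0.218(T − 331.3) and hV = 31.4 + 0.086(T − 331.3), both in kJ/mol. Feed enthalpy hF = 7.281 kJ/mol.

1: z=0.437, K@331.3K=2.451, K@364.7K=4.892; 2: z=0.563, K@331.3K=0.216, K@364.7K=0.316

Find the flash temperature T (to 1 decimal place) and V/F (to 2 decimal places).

Adiabatic flash: solve Rachford–Rice at each trial T, then check hF = ψ·hV(T) + (1−ψ)·hL(T).
  T = 331.3 K: K = (2.451, 0.216), RR gives ψ = 0.169, H_out = 5.319 kJ/mol
  T = 364.7 K: K = (4.892, 0.316), RR gives ψ = 0.494, H_out = 20.621 kJ/mol
  T = 348.0 K: K = (3.521, 0.264), RR gives ψ = 0.370, H_out = 14.446 kJ/mol
  T = 339.6 K: K = (2.947, 0.239), RR gives ψ = 0.285, H_out = 10.452 kJ/mol
  T = 335.5 K: K = (2.694, 0.228), RR gives ψ = 0.233, H_out = 8.113 kJ/mol
  T = 333.4 K: K = (2.570, 0.222), RR gives ψ = 0.203, H_out = 6.775 kJ/mol
Linear interpolation between T = 333.4 (H_out = 6.775) and T = 335.5 (H_out = 8.113) on hF = 7.281 gives T ≈ 334.2 K, at which ψ = 0.21.

T = 334.2 K, V/F = 0.21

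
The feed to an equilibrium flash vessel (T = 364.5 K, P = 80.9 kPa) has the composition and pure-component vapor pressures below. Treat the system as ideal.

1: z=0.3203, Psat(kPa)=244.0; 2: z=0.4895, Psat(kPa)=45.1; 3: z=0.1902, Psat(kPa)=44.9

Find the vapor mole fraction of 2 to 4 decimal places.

Raoult's law: Kᵢ = Pᵢˢᵃᵗ/P = Pᵢˢᵃᵗ/80.9.
  K_1 = 244.0/80.9 = 3.016069, K_2 = 45.1/80.9 = 0.557478, K_3 = 44.9/80.9 = 0.555006
Newton iteration, ψ⁰ = 0.69:
  ψ = 0.6900: g = -0.16390, g' = -0.5048 → ψ = 0.3653
  ψ = 0.3653: g = 0.01242, g' = -0.6218 → ψ = 0.3853
  ψ = 0.3853: g = 0.00015, g' = -0.6066 → ψ = 0.3855
Converged at ψ = 0.3855.
Compositions from xᵢ = zᵢ/(1+ψ(Kᵢ−1)), yᵢ = Kᵢxᵢ:
  1: x = 0.1802, y = 0.5436
  2: x = 0.5902, y = 0.3290
  3: x = 0.2296, y = 0.1274

y_2 = 0.3290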